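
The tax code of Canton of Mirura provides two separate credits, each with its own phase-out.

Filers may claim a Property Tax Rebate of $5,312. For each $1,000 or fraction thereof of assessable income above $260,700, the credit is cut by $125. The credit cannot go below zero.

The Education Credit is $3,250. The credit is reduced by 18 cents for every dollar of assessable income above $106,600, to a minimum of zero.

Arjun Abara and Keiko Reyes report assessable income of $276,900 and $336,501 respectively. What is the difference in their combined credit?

$3,187

Arjun ($276,900): Property Tax Rebate: income exceeds $260,700 by $16,200, which is 17 full-or-partial $1,000 increments; reduction = 17 × $125 = $2,125, leaving $3,187. Education Credit: 18% of the $170,300 excess over $106,600 is $30,654 ≥ base, so the credit is $0. total $3,187 + $0 = $3,187
Keiko ($336,501): Property Tax Rebate: income exceeds $260,700 by $75,801 → 76 increments × $125 = $9,500 ≥ base, so the credit is $0. Education Credit: 18% of the $229,901 excess over $106,600 is $41,382.18 ≥ base, so the credit is $0. total $0 + $0 = $0
Difference: |$3,187 − $0| = $3,187.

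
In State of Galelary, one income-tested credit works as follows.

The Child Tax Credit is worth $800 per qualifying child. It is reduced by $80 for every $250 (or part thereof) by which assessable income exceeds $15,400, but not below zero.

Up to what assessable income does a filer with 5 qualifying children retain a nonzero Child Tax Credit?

Full credit = 5 × $800 = $4,000.
After 49 increments the reduction is 49 × $80 = $3,920, leaving $80; one more increment wipes it out. Increment 49 ends at excess 49 × $250 = $12,250, so the highest qualifying income is $15,400 + $12,250 = $27,650.

$27,650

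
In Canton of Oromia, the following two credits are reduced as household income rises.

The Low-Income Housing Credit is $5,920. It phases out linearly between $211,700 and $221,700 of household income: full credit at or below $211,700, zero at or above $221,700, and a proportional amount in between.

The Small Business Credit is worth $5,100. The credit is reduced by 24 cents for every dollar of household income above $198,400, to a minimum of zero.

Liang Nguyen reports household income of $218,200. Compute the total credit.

Low-Income Housing Credit: $218,200 is $6,500 into a $10,000 phase-out range, leaving 3,500/10,000 of the credit: $5,920 × 3,500/10,000 = $2,072.
Small Business Credit: 24% of the $19,800 excess over $198,400 is $4,752; credit = $5,100 − $4,752 = $348.
Total: $2,072 + $348 = $2,420.

$2,420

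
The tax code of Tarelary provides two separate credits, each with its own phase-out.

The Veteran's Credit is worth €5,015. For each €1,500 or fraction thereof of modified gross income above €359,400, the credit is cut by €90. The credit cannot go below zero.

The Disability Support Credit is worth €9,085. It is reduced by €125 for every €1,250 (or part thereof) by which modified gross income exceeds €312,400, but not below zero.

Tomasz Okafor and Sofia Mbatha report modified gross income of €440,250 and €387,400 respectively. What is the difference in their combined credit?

Tomasz (€440,250): Veteran's Credit: income exceeds €359,400 by €80,850, which is 54 full-or-partial €1,500 increments; reduction = 54 × €90 = €4,860, leaving €155. Disability Support Credit: income exceeds €312,400 by €127,850 → 103 increments × €125 = €12,875 ≥ base, so the credit is €0. total €155 + €0 = €155
Sofia (€387,400): Veteran's Credit: income exceeds €359,400 by €28,000, which is 19 full-or-partial €1,500 increments; reduction = 19 × €90 = €1,710, leaving €3,305. Disability Support Credit: income exceeds €312,400 by €75,000, which is 60 full-or-partial €1,250 increments; reduction = 60 × €125 = €7,500, leaving €1,585. total €3,305 + €1,585 = €4,890
Difference: |€155 − €4,890| = €4,735.

€4,735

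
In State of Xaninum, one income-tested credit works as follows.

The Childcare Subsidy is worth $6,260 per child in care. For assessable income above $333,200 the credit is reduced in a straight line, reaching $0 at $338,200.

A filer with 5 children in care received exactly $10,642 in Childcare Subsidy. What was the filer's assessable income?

$336,500

Full credit = 5 × $6,260 = $31,300.
$10,642 is 10,642/31,300 of the full $31,300, so 20,658/31,300 of the $5,000 range has been used: income = $333,200 + $5,000 × 20,658/31,300 = $336,500.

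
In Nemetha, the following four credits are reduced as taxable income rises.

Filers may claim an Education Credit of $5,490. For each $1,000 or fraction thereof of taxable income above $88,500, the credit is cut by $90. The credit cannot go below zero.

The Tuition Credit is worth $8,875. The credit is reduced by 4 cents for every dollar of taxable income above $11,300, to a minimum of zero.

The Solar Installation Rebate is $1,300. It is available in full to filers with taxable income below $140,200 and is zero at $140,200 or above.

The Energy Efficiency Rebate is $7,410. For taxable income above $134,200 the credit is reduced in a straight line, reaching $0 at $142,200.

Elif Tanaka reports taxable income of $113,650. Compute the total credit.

Education Credit: income exceeds $88,500 by $25,150, which is 26 full-or-partial $1,000 increments; reduction = 26 × $90 = $2,340, leaving $3,150.
Tuition Credit: 4% of the $102,350 excess over $11,300 is $4,094; credit = $8,875 − $4,094 = $4,781.
Solar Installation Rebate: $113,650 is below the $140,200 cutoff, so the full $1,300 applies.
Energy Efficiency Rebate: $113,650 is at or below the $134,200 threshold, so the full $7,410 applies.
Total: $3,150 + $4,781 + $1,300 + $7,410 = $16,641.

$16,641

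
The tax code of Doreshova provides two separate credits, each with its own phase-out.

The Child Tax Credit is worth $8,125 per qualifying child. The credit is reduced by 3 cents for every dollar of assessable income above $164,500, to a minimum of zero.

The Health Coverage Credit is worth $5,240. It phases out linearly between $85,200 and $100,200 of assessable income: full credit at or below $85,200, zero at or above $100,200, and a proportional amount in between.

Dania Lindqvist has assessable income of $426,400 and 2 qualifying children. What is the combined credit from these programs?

$8,393

Child Tax Credit: base = 2 × $8,125 = $16,250. 3% of the $261,900 excess over $164,500 is $7,857; credit = $16,250 − $7,857 = $8,393.
Health Coverage Credit: $426,400 is at or above $100,200, so the credit is $0.
Total: $8,393 + $0 = $8,393.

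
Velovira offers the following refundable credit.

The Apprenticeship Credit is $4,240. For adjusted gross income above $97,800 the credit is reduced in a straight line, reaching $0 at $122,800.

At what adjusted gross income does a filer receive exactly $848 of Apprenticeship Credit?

$848 is 848/4,240 of the full $4,240, so 3,392/4,240 of the $25,000 range has been used: income = $97,800 + $25,000 × 3,392/4,240 = $117,800.

$117,800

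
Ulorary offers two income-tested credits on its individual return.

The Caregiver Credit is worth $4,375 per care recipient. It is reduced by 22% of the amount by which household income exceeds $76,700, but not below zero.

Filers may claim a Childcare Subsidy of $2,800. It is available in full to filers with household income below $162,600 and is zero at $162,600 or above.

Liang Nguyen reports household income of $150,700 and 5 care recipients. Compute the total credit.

$8,395

Caregiver Credit: base = 5 × $4,375 = $21,875. 22% of the $74,000 excess over $76,700 is $16,280; credit = $21,875 − $16,280 = $5,595.
Childcare Subsidy: $150,700 is below the $162,600 cutoff, so the full $2,800 applies.
Total: $5,595 + $2,800 = $8,395.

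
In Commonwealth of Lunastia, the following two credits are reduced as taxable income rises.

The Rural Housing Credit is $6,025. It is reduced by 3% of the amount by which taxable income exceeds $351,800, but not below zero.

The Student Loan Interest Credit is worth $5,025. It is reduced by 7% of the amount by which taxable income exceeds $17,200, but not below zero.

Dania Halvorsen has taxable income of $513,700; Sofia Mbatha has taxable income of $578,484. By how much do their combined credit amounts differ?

$1,168

Dania ($513,700): Rural Housing Credit: 3% of the $161,900 excess over $351,800 is $4,857; credit = $6,025 − $4,857 = $1,168. Student Loan Interest Credit: 7% of the $496,500 excess over $17,200 is $34,755 ≥ base, so the credit is $0. total $1,168 + $0 = $1,168
Sofia ($578,484): Rural Housing Credit: 3% of the $226,684 excess over $351,800 is $6,800.52 ≥ base, so the credit is $0. Student Loan Interest Credit: 7% of the $561,284 excess over $17,200 is $39,289.88 ≥ base, so the credit is $0. total $0 + $0 = $0
Difference: |$1,168 − $0| = $1,168.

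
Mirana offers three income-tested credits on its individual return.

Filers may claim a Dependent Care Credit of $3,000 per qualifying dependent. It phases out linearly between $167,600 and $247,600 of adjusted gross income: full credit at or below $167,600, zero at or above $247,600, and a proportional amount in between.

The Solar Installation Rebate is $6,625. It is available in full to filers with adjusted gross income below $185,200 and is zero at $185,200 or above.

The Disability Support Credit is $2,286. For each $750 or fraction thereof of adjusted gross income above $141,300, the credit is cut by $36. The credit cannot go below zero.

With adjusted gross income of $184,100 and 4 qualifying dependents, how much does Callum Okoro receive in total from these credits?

Dependent Care Credit: base = 4 × $3,000 = $12,000. $184,100 is $16,500 into a $80,000 phase-out range, leaving 63,500/80,000 of the credit: $12,000 × 63,500/80,000 = $9,525.
Solar Installation Rebate: $184,100 is below the $185,200 cutoff, so the full $6,625 applies.
Disability Support Credit: income exceeds $141,300 by $42,800, which is 58 full-or-partial $750 increments; reduction = 58 × $36 = $2,088, leaving $198.
Total: $9,525 + $6,625 + $198 = $16,348.

$16,348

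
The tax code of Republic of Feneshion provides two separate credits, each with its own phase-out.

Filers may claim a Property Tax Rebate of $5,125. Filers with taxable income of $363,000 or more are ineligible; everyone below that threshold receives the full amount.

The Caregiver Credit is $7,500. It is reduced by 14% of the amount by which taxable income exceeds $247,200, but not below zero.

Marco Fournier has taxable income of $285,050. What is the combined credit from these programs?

$7,326

Property Tax Rebate: $285,050 is below the $363,000 cutoff, so the full $5,125 applies.
Caregiver Credit: 14% of the $37,850 excess over $247,200 is $5,299; credit = $7,500 − $5,299 = $2,201.
Total: $5,125 + $2,201 = $7,326.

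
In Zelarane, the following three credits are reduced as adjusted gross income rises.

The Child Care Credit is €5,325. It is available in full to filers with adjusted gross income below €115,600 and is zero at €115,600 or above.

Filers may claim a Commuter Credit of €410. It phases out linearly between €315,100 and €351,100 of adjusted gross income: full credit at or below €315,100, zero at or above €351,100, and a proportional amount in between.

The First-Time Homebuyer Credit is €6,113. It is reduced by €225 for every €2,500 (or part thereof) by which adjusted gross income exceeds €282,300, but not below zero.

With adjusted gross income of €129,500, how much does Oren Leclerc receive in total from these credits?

Child Care Credit: €129,500 meets or exceeds the €115,600 cutoff, so the credit is €0.
Commuter Credit: €129,500 is at or below the €315,100 threshold, so the full €410 applies.
First-Time Homebuyer Credit: €129,500 is at or below the €282,300 threshold, so the full €6,113 applies.
Total: €0 + €410 + €6,113 = €6,523.

€6,523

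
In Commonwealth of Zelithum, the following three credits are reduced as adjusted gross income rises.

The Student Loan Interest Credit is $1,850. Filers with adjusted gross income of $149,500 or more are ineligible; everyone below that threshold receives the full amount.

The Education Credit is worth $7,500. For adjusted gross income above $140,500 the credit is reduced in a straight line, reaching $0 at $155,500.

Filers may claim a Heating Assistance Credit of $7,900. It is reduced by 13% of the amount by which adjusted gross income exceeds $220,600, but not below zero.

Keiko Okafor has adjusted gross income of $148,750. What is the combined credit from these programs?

Student Loan Interest Credit: $148,750 is below the $149,500 cutoff, so the full $1,850 applies.
Education Credit: $148,750 is $8,250 into a $15,000 phase-out range, leaving 6,750/15,000 of the credit: $7,500 × 6,750/15,000 = $3,375.
Heating Assistance Credit: $148,750 is at or below the $220,600 threshold, so the full $7,900 applies.
Total: $1,850 + $3,375 + $7,900 = $13,125.

$13,125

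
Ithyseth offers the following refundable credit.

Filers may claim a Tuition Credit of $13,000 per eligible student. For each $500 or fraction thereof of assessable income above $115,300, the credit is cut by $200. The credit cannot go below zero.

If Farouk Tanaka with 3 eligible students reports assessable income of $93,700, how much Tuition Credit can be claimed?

Tuition Credit: base = 3 × $13,000 = $39,000. $93,700 is at or below the $115,300 threshold, so the full $39,000 applies.

$39,000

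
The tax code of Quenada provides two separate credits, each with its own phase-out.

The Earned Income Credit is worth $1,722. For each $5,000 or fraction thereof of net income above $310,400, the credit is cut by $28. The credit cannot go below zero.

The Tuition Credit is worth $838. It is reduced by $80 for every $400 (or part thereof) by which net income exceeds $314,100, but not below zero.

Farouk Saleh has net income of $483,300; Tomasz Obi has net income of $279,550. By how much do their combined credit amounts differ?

$1,818

Farouk ($483,300): Earned Income Credit: income exceeds $310,400 by $172,900, which is 35 full-or-partial $5,000 increments; reduction = 35 × $28 = $980, leaving $742. Tuition Credit: income exceeds $314,100 by $169,200 → 423 increments × $80 = $33,840 ≥ base, so the credit is $0. total $742 + $0 = $742
Tomasz ($279,550): Earned Income Credit: $279,550 is at or below the $310,400 threshold, so the full $1,722 applies. Tuition Credit: $279,550 is at or below the $314,100 threshold, so the full $838 applies. total $1,722 + $838 = $2,560
Difference: |$742 − $2,560| = $1,818.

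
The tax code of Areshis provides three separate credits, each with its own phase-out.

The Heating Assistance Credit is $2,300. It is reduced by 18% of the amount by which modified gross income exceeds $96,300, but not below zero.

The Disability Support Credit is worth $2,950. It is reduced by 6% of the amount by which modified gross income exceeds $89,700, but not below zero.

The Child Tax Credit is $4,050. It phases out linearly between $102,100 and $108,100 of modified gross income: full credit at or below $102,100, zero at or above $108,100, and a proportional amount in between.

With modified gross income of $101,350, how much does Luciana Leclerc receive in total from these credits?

Heating Assistance Credit: 18% of the $5,050 excess over $96,300 is $909; credit = $2,300 − $909 = $1,391.
Disability Support Credit: 6% of the $11,650 excess over $89,700 is $699; credit = $2,950 − $699 = $2,251.
Child Tax Credit: $101,350 is at or below the $102,100 threshold, so the full $4,050 applies.
Total: $1,391 + $2,251 + $4,050 = $7,692.

$7,692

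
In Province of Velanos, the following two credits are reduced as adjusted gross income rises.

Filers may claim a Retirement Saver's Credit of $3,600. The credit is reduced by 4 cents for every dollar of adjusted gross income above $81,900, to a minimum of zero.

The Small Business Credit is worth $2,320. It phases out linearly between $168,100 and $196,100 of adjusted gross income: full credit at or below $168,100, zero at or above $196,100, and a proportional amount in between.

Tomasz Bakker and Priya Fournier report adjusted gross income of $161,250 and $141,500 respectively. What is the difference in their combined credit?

Tomasz ($161,250): Retirement Saver's Credit: 4% of the $79,350 excess over $81,900 is $3,174; credit = $3,600 − $3,174 = $426. Small Business Credit: $161,250 is at or below the $168,100 threshold, so the full $2,320 applies. total $426 + $2,320 = $2,746
Priya ($141,500): Retirement Saver's Credit: 4% of the $59,600 excess over $81,900 is $2,384; credit = $3,600 − $2,384 = $1,216. Small Business Credit: $141,500 is at or below the $168,100 threshold, so the full $2,320 applies. total $1,216 + $2,320 = $3,536
Difference: |$2,746 − $3,536| = $790.

$790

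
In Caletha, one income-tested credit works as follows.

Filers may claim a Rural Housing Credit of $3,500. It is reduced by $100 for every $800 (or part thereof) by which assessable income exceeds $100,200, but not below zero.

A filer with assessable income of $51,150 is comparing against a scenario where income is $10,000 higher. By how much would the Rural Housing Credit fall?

At $51,150 — $51,150 is at or below the $100,200 threshold, so the full $3,500 applies.
At $61,150 — $61,150 is at or below the $100,200 threshold, so the full $3,500 applies.
Lost: $3,500 − $3,500 = $0.

$0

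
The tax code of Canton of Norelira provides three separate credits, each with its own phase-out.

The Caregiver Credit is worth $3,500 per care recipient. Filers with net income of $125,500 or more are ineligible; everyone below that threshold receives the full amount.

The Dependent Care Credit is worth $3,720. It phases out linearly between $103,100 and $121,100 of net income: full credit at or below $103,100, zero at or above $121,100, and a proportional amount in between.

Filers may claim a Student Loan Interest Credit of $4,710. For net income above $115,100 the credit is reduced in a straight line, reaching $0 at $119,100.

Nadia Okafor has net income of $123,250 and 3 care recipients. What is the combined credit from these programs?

$10,500

Caregiver Credit: base = 3 × $3,500 = $10,500. $123,250 is below the $125,500 cutoff, so the full $10,500 applies.
Dependent Care Credit: $123,250 is at or above $121,100, so the credit is $0.
Student Loan Interest Credit: $123,250 is at or above $119,100, so the credit is $0.
Total: $10,500 + $0 + $0 = $10,500.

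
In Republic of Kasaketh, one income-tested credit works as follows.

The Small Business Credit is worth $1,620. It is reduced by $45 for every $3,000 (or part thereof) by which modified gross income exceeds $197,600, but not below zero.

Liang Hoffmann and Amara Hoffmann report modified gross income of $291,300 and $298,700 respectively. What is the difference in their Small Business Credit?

Liang ($291,300): Small Business Credit: income exceeds $197,600 by $93,700, which is 32 full-or-partial $3,000 increments; reduction = 32 × $45 = $1,440, leaving $180.
Amara ($298,700): Small Business Credit: income exceeds $197,600 by $101,100, which is 34 full-or-partial $3,000 increments; reduction = 34 × $45 = $1,530, leaving $90.
Difference: |$180 − $90| = $90.

$90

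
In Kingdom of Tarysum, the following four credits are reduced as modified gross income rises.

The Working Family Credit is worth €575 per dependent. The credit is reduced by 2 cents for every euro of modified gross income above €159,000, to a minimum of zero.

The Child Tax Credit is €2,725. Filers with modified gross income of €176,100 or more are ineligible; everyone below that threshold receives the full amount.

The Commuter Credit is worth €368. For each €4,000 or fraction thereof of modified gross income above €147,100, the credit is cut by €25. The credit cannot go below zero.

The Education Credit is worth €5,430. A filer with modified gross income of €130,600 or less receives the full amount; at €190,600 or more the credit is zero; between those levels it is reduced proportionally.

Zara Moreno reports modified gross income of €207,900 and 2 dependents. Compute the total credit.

€172

Working Family Credit: base = 2 × €575 = €1,150. 2% of the €48,900 excess over €159,000 is €978; credit = €1,150 − €978 = €172.
Child Tax Credit: €207,900 meets or exceeds the €176,100 cutoff, so the credit is €0.
Commuter Credit: income exceeds €147,100 by €60,800 → 16 increments × €25 = €400 ≥ base, so the credit is €0.
Education Credit: €207,900 is at or above €190,600, so the credit is €0.
Total: €172 + €0 + €0 + €0 = €172.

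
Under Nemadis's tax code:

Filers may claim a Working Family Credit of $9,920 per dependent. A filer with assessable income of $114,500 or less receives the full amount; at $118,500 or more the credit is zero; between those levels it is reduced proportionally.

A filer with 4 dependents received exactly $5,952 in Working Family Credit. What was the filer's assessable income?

Full credit = 4 × $9,920 = $39,680.
$5,952 is 5,952/39,680 of the full $39,680, so 33,728/39,680 of the $4,000 range has been used: income = $114,500 + $4,000 × 33,728/39,680 = $117,900.

$117,900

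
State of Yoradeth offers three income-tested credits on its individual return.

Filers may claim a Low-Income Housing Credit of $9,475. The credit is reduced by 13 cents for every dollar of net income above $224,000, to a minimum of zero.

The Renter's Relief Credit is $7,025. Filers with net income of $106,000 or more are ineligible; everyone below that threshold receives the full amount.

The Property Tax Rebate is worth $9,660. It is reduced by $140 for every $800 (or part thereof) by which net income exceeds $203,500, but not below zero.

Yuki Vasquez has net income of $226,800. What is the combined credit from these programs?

$14,571

Low-Income Housing Credit: 13% of the $2,800 excess over $224,000 is $364; credit = $9,475 − $364 = $9,111.
Renter's Relief Credit: $226,800 meets or exceeds the $106,000 cutoff, so the credit is $0.
Property Tax Rebate: income exceeds $203,500 by $23,300, which is 30 full-or-partial $800 increments; reduction = 30 × $140 = $4,200, leaving $5,460.
Total: $9,111 + $0 + $5,460 = $14,571.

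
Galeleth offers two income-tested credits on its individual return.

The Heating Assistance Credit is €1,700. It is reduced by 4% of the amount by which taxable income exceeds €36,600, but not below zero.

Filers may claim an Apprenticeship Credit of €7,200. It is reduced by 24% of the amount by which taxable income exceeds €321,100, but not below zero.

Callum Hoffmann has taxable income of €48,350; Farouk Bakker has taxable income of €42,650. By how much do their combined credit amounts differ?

€228

Callum (€48,350): Heating Assistance Credit: 4% of the €11,750 excess over €36,600 is €470; credit = €1,700 − €470 = €1,230. Apprenticeship Credit: €48,350 is at or below the €321,100 threshold, so the full €7,200 applies. total €1,230 + €7,200 = €8,430
Farouk (€42,650): Heating Assistance Credit: 4% of the €6,050 excess over €36,600 is €242; credit = €1,700 − €242 = €1,458. Apprenticeship Credit: €42,650 is at or below the €321,100 threshold, so the full €7,200 applies. total €1,458 + €7,200 = €8,658
Difference: |€8,430 − €8,658| = €228.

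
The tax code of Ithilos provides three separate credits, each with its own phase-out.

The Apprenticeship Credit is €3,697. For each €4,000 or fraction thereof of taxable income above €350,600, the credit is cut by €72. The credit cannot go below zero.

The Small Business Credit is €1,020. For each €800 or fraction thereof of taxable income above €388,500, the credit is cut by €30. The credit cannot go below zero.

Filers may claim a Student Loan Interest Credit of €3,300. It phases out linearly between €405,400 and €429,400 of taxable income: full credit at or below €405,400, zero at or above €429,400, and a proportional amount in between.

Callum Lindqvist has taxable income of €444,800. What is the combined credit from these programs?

€1,969

Apprenticeship Credit: income exceeds €350,600 by €94,200, which is 24 full-or-partial €4,000 increments; reduction = 24 × €72 = €1,728, leaving €1,969.
Small Business Credit: income exceeds €388,500 by €56,300 → 71 increments × €30 = €2,130 ≥ base, so the credit is €0.
Student Loan Interest Credit: €444,800 is at or above €429,400, so the credit is €0.
Total: €1,969 + €0 + €0 = €1,969.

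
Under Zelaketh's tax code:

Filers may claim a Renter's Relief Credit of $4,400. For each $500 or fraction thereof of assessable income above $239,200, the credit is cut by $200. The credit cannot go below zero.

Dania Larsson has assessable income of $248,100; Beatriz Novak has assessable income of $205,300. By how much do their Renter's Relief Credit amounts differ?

$3,600

Dania ($248,100): Renter's Relief Credit: income exceeds $239,200 by $8,900, which is 18 full-or-partial $500 increments; reduction = 18 × $200 = $3,600, leaving $800.
Beatriz ($205,300): Renter's Relief Credit: $205,300 is at or below the $239,200 threshold, so the full $4,400 applies.
Difference: |$800 − $4,400| = $3,600.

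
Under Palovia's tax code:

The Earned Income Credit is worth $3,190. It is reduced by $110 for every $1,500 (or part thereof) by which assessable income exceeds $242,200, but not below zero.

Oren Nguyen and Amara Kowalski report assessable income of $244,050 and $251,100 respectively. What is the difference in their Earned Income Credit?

$440

Oren ($244,050): Earned Income Credit: income exceeds $242,200 by $1,850, which is 2 full-or-partial $1,500 increments; reduction = 2 × $110 = $220, leaving $2,970.
Amara ($251,100): Earned Income Credit: income exceeds $242,200 by $8,900, which is 6 full-or-partial $1,500 increments; reduction = 6 × $110 = $660, leaving $2,530.
Difference: |$2,970 − $2,530| = $440.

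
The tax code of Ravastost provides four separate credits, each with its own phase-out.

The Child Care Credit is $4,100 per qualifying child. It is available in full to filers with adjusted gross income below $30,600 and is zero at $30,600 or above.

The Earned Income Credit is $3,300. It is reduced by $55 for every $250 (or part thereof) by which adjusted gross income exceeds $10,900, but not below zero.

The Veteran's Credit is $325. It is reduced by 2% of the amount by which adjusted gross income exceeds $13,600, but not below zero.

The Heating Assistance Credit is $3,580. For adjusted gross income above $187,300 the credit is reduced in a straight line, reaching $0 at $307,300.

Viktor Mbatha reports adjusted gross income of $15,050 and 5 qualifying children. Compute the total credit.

Child Care Credit: base = 5 × $4,100 = $20,500. $15,050 is below the $30,600 cutoff, so the full $20,500 applies.
Earned Income Credit: income exceeds $10,900 by $4,150, which is 17 full-or-partial $250 increments; reduction = 17 × $55 = $935, leaving $2,365.
Veteran's Credit: 2% of the $1,450 excess over $13,600 is $29; credit = $325 − $29 = $296.
Heating Assistance Credit: $15,050 is at or below the $187,300 threshold, so the full $3,580 applies.
Total: $20,500 + $2,365 + $296 + $3,580 = $26,741.

$26,741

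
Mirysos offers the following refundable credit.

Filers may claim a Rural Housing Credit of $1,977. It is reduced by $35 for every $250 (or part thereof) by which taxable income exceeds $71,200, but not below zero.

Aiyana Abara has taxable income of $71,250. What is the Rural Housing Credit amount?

$1,942

Rural Housing Credit: income exceeds $71,200 by $50, which is 1 full-or-partial $250 increment; reduction = 1 × $35 = $35, leaving $1,942.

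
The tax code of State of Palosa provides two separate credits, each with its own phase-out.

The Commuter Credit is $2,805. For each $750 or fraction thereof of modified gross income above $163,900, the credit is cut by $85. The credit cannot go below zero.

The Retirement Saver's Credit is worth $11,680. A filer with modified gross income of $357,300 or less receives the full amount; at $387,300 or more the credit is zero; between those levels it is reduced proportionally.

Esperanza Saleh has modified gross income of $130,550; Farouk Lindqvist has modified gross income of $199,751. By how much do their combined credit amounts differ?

Esperanza ($130,550): Commuter Credit: $130,550 is at or below the $163,900 threshold, so the full $2,805 applies. Retirement Saver's Credit: $130,550 is at or below the $357,300 threshold, so the full $11,680 applies. total $2,805 + $11,680 = $14,485
Farouk ($199,751): Commuter Credit: income exceeds $163,900 by $35,851 → 48 increments × $85 = $4,080 ≥ base, so the credit is $0. Retirement Saver's Credit: $199,751 is at or below the $357,300 threshold, so the full $11,680 applies. total $0 + $11,680 = $11,680
Difference: |$14,485 − $11,680| = $2,805.

$2,805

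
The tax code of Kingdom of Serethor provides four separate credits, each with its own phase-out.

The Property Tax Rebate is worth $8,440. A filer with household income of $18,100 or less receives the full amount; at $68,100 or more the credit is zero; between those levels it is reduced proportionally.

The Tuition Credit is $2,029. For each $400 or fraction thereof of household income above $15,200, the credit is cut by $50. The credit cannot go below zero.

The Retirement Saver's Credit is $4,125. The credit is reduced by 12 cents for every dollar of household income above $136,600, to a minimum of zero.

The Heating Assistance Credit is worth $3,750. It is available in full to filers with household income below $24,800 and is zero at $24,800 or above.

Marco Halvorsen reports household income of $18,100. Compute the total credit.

$17,944

Property Tax Rebate: $18,100 is at or below the $18,100 threshold, so the full $8,440 applies.
Tuition Credit: income exceeds $15,200 by $2,900, which is 8 full-or-partial $400 increments; reduction = 8 × $50 = $400, leaving $1,629.
Retirement Saver's Credit: $18,100 is at or below the $136,600 threshold, so the full $4,125 applies.
Heating Assistance Credit: $18,100 is below the $24,800 cutoff, so the full $3,750 applies.
Total: $8,440 + $1,629 + $4,125 + $3,750 = $17,944.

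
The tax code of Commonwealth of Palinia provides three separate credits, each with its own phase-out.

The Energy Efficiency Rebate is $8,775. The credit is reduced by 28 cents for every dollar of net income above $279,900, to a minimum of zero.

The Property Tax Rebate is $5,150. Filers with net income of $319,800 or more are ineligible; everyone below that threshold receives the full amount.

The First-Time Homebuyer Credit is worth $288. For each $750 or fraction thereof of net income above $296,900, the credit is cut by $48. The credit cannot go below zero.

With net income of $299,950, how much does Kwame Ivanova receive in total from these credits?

$8,359

Energy Efficiency Rebate: 28% of the $20,050 excess over $279,900 is $5,614; credit = $8,775 − $5,614 = $3,161.
Property Tax Rebate: $299,950 is below the $319,800 cutoff, so the full $5,150 applies.
First-Time Homebuyer Credit: income exceeds $296,900 by $3,050, which is 5 full-or-partial $750 increments; reduction = 5 × $48 = $240, leaving $48.
Total: $3,161 + $5,150 + $48 = $8,359.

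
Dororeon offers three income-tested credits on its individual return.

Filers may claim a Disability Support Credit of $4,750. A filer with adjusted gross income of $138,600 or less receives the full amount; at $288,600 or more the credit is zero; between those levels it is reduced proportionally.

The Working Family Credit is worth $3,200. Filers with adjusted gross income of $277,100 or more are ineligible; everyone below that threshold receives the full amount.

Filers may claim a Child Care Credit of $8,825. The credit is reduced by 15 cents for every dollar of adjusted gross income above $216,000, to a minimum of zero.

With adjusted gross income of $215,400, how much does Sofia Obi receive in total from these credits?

Disability Support Credit: $215,400 is $76,800 into a $150,000 phase-out range, leaving 73,200/150,000 of the credit: $4,750 × 73,200/150,000 = $2,318.
Working Family Credit: $215,400 is below the $277,100 cutoff, so the full $3,200 applies.
Child Care Credit: $215,400 is at or below the $216,000 threshold, so the full $8,825 applies.
Total: $2,318 + $3,200 + $8,825 = $14,343.

$14,343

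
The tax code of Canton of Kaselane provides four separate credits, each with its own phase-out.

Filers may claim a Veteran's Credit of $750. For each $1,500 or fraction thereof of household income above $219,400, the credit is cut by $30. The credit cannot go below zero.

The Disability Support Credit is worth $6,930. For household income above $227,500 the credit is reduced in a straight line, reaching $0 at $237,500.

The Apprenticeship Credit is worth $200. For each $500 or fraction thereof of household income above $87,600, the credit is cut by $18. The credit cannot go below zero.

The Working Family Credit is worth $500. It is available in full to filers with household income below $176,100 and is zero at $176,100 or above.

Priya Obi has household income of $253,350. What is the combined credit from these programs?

$60

Veteran's Credit: income exceeds $219,400 by $33,950, which is 23 full-or-partial $1,500 increments; reduction = 23 × $30 = $690, leaving $60.
Disability Support Credit: $253,350 is at or above $237,500, so the credit is $0.
Apprenticeship Credit: income exceeds $87,600 by $165,750 → 332 increments × $18 = $5,976 ≥ base, so the credit is $0.
Working Family Credit: $253,350 meets or exceeds the $176,100 cutoff, so the credit is $0.
Total: $60 + $0 + $0 + $0 = $60.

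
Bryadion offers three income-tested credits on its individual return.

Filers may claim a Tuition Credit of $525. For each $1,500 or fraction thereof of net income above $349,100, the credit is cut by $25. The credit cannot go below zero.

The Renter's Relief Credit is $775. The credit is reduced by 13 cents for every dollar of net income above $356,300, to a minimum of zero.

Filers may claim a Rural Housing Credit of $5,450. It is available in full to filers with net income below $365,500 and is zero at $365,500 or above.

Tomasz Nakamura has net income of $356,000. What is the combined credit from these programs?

Tuition Credit: income exceeds $349,100 by $6,900, which is 5 full-or-partial $1,500 increments; reduction = 5 × $25 = $125, leaving $400.
Renter's Relief Credit: $356,000 is at or below the $356,300 threshold, so the full $775 applies.
Rural Housing Credit: $356,000 is below the $365,500 cutoff, so the full $5,450 applies.
Total: $400 + $775 + $5,450 = $6,625.

$6,625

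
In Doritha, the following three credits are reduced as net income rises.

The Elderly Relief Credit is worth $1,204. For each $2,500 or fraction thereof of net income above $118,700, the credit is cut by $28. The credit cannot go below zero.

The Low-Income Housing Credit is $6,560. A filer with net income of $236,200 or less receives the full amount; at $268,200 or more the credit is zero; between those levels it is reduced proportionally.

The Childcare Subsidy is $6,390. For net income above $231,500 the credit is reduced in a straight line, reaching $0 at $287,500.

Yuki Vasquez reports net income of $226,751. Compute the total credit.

Elderly Relief Credit: income exceeds $118,700 by $108,051 → 44 increments × $28 = $1,232 ≥ base, so the credit is $0.
Low-Income Housing Credit: $226,751 is at or below the $236,200 threshold, so the full $6,560 applies.
Childcare Subsidy: $226,751 is at or below the $231,500 threshold, so the full $6,390 applies.
Total: $0 + $6,560 + $6,390 = $12,950.

$12,950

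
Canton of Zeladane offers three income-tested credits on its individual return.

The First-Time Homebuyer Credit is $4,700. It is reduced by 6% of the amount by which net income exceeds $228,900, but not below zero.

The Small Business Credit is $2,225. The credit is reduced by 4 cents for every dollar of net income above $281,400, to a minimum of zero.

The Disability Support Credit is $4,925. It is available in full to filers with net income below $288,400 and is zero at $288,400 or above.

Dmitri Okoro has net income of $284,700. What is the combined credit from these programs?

$8,370

First-Time Homebuyer Credit: 6% of the $55,800 excess over $228,900 is $3,348; credit = $4,700 − $3,348 = $1,352.
Small Business Credit: 4% of the $3,300 excess over $281,400 is $132; credit = $2,225 − $132 = $2,093.
Disability Support Credit: $284,700 is below the $288,400 cutoff, so the full $4,925 applies.
Total: $1,352 + $2,093 + $4,925 = $8,370.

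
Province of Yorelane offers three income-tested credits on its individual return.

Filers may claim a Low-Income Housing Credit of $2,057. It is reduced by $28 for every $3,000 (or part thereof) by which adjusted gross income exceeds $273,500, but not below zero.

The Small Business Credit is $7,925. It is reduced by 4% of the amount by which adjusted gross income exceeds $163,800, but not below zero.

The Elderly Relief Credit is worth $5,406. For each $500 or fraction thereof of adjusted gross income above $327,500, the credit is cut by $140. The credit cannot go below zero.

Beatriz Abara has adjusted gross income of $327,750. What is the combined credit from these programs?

$8,158

Low-Income Housing Credit: income exceeds $273,500 by $54,250, which is 19 full-or-partial $3,000 increments; reduction = 19 × $28 = $532, leaving $1,525.
Small Business Credit: 4% of the $163,950 excess over $163,800 is $6,558; credit = $7,925 − $6,558 = $1,367.
Elderly Relief Credit: income exceeds $327,500 by $250, which is 1 full-or-partial $500 increment; reduction = 1 × $140 = $140, leaving $5,266.
Total: $1,525 + $1,367 + $5,266 = $8,158.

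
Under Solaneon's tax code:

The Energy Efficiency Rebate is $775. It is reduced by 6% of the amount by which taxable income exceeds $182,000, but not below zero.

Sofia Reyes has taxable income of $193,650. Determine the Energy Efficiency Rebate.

Energy Efficiency Rebate: 6% of the $11,650 excess over $182,000 is $699; credit = $775 − $699 = $76.

$76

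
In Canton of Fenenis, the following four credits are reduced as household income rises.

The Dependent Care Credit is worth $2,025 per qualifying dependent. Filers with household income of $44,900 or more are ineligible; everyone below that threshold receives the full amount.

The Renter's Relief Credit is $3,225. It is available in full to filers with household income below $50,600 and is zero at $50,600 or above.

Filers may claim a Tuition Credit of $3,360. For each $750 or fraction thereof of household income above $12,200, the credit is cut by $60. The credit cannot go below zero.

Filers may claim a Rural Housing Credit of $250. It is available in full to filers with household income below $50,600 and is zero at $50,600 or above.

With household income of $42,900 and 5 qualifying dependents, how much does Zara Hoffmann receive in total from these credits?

Dependent Care Credit: base = 5 × $2,025 = $10,125. $42,900 is below the $44,900 cutoff, so the full $10,125 applies.
Renter's Relief Credit: $42,900 is below the $50,600 cutoff, so the full $3,225 applies.
Tuition Credit: income exceeds $12,200 by $30,700, which is 41 full-or-partial $750 increments; reduction = 41 × $60 = $2,460, leaving $900.
Rural Housing Credit: $42,900 is below the $50,600 cutoff, so the full $250 applies.
Total: $10,125 + $3,225 + $900 + $250 = $14,500.

$14,500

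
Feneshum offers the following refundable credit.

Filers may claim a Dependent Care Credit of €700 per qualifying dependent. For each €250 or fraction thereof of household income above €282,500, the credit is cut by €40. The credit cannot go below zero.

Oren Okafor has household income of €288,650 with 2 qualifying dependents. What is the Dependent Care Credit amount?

Dependent Care Credit: base = 2 × €700 = €1,400. income exceeds €282,500 by €6,150, which is 25 full-or-partial €250 increments; reduction = 25 × €40 = €1,000, leaving €400.

€400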